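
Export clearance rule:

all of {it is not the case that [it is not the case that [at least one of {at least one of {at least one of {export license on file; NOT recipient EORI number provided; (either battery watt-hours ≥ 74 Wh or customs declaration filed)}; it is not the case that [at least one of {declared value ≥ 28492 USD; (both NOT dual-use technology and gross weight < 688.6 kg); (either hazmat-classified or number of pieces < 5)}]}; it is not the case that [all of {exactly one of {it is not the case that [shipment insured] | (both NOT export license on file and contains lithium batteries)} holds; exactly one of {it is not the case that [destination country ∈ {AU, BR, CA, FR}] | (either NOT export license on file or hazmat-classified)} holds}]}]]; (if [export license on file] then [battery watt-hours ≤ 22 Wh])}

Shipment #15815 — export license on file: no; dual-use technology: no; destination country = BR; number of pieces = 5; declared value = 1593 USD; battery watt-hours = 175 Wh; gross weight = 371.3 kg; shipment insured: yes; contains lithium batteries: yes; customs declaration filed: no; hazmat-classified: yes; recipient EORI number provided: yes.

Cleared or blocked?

Atomic conditions:
  export license on file: no → false
  NOT recipient EORI number provided: yes → false
  battery watt-hours ≥ 74 Wh: 175 ≥ 74 is true
  customs declaration filed: no → false
  declared value ≥ 28492 USD: 1593 ≥ 28492 is false
  NOT dual-use technology: no → true
  gross weight < 688.6 kg: 371.3 < 688.6 is true
  hazmat-classified: yes → true
  number of pieces < 5: 5 < 5 is false
  shipment insured: yes → true
  NOT export license on file: no → true
  contains lithium batteries: yes → true
  destination country ∈ {AU, BR, CA, FR}: BR is in the set → true
  battery watt-hours ≤ 22 Wh: 175 ≤ 22 is false
Combine:
[1.1.1.1.1.3] true OR false = true
[1.1.1.1.1] false OR false OR true = true
[1.1.1.1.2.1.2] true AND true = true
[1.1.1.1.2.1.3] true OR false = true
[1.1.1.1.2.1] false OR true OR true = true
[1.1.1.1.2] NOT true = false
[1.1.1.1] true OR false = true
[1.1.1.2.1.1.1] NOT true = false
[1.1.1.2.1.1.2] true AND true = true
[1.1.1.2.1.1] exactly-one(false, true) = true
[1.1.1.2.1.2.1] NOT true = false
[1.1.1.2.1.2.2] true OR true = true
[1.1.1.2.1.2] exactly-one(false, true) = true
[1.1.1.2.1] true AND true = true
[1.1.1.2] NOT true = false
[1.1.1] true OR false = true
[1.1] NOT true = false
[1] NOT false = true
[2] false → false (antecedent false ⇒ implication holds) = true
[root] true AND true = true
Overall: true → cleared

Cleared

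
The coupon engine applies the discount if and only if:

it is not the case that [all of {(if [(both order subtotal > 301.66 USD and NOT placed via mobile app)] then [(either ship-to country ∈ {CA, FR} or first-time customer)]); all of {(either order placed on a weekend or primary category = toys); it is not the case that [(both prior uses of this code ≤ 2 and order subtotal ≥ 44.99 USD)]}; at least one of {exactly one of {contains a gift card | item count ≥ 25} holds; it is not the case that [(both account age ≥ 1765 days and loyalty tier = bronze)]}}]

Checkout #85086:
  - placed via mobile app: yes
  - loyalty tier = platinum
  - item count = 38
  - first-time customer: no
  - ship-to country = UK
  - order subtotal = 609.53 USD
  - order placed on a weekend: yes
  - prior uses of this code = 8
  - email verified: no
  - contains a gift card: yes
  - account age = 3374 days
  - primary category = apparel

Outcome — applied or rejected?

Atomic conditions:
  order subtotal > 301.66 USD: 609.53 > 301.66 is true
  NOT placed via mobile app: yes → false
  ship-to country ∈ {CA, FR}: UK is not in the set → false
  first-time customer: no → false
  order placed on a weekend: yes → true
  primary category = toys: apparel == toys is false
  prior uses of this code ≤ 2: 8 ≤ 2 is false
  order subtotal ≥ 44.99 USD: 609.53 ≥ 44.99 is true
  contains a gift card: yes → true
  item count ≥ 25: 38 ≥ 25 is true
  account age ≥ 1765 days: 3374 ≥ 1765 is true
  loyalty tier = bronze: platinum == bronze is false
Combine:
[1.1.1] true AND false = false
[1.1.2] false OR false = false
[1.1] false → false (antecedent false ⇒ implication holds) = true
[1.2.1] true OR false = true
[1.2.2.1] false AND true = false
[1.2.2] NOT false = true
[1.2] true AND true = true
[1.3.1] exactly-one(true, true) = false
[1.3.2.1] true AND false = false
[1.3.2] NOT false = true
[1.3] false OR true = true
[1] true AND true AND true = true
[root] NOT true = false
Overall: false → rejected

Rejected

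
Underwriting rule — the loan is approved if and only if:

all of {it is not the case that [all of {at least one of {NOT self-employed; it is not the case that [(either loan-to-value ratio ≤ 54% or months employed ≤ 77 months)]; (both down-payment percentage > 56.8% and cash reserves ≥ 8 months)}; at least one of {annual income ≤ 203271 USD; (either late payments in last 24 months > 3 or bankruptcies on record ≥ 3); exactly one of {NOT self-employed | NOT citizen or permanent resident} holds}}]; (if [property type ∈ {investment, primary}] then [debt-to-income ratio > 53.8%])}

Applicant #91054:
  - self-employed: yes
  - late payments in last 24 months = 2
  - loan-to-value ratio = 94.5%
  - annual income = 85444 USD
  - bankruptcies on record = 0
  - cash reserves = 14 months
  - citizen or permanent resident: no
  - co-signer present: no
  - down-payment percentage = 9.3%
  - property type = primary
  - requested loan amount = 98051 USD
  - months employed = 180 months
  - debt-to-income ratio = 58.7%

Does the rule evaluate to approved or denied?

Denied

Atomic conditions:
  NOT self-employed: yes → false
  loan-to-value ratio ≤ 54%: 94.5 ≤ 54 is false
  months employed ≤ 77 months: 180 ≤ 77 is false
  down-payment percentage > 56.8%: 9.3 > 56.8 is false
  cash reserves ≥ 8 months: 14 ≥ 8 is true
  annual income ≤ 203271 USD: 85444 ≤ 203271 is true
  late payments in last 24 months > 3: 2 > 3 is false
  bankruptcies on record ≥ 3: 0 ≥ 3 is false
  NOT citizen or permanent resident: no → true
  property type ∈ {investment, primary}: primary is in the set → true
  debt-to-income ratio > 53.8%: 58.7 > 53.8 is true
Combine:
[1.1.1.2.1] false OR false = false
[1.1.1.2] NOT false = true
[1.1.1.3] false AND true = false
[1.1.1] false OR true OR false = true
[1.1.2.2] false OR false = false
[1.1.2.3] exactly-one(false, true) = true
[1.1.2] true OR false OR true = true
[1.1] true AND true = true
[1] NOT true = false
[2] true → true = true
[root] false AND true = false
Overall: false → denied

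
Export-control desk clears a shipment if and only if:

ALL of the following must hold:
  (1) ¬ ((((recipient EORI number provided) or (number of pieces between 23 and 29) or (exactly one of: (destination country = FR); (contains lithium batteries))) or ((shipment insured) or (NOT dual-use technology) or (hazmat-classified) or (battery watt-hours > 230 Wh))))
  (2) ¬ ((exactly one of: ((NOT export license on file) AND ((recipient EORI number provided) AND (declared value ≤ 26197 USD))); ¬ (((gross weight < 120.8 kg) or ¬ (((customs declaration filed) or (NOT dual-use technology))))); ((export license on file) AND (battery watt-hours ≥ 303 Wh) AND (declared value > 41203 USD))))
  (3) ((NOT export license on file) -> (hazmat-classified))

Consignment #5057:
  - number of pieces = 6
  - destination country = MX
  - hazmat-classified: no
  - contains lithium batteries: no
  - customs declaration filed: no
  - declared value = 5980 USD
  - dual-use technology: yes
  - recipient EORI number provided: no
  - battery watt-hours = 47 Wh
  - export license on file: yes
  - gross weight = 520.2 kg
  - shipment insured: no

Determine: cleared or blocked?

Cleared

Atomic conditions:
  recipient EORI number provided: no → false
  number of pieces between 23 and 29: 6 in [23, 29] is false
  destination country = FR: MX == FR is false
  contains lithium batteries: no → false
  shipment insured: no → false
  NOT dual-use technology: yes → false
  hazmat-classified: no → false
  battery watt-hours > 230 Wh: 47 > 230 is false
  NOT export license on file: yes → false
  declared value ≤ 26197 USD: 5980 ≤ 26197 is true
  gross weight < 120.8 kg: 520.2 < 120.8 is false
  customs declaration filed: no → false
  export license on file: yes → true
  battery watt-hours ≥ 303 Wh: 47 ≥ 303 is false
  declared value > 41203 USD: 5980 > 41203 is false
Combine:
[1.1.1.3] exactly-one(false, false) = false
[1.1.1] false OR false OR false = false
[1.1.2] false OR false OR false OR false = false
[1.1] false OR false = false
[1] NOT false = true
[2.1.1.2] false AND true = false
[2.1.1] false AND false = false
[2.1.2.1.2.1] false OR false = false
[2.1.2.1.2] NOT false = true
[2.1.2.1] false OR true = true
[2.1.2] NOT true = false
[2.1.3] true AND false AND false = false
[2.1] exactly-one(false, false, false) = false
[2] NOT false = true
[3] false → false (antecedent false ⇒ implication holds) = true
[root] true AND true AND true = true
Overall: true → cleared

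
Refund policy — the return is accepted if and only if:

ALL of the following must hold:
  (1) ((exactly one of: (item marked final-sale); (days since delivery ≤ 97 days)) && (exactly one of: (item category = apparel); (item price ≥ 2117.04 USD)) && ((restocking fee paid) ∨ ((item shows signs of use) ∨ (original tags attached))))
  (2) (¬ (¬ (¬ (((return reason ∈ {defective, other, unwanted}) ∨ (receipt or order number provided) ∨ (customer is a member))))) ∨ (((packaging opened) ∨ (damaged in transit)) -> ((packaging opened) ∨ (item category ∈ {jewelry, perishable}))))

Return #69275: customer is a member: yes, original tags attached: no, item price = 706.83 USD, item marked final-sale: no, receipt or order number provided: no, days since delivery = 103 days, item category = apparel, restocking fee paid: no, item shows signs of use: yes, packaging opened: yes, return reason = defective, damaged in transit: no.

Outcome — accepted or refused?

Refused

Atomic conditions:
  item marked final-sale: no → false
  days since delivery ≤ 97 days: 103 ≤ 97 is false
  item category = apparel: apparel == apparel is true
  item price ≥ 2117.04 USD: 706.83 ≥ 2117.04 is false
  restocking fee paid: no → false
  item shows signs of use: yes → true
  original tags attached: no → false
  return reason ∈ {defective, other, unwanted}: defective is in the set → true
  receipt or order number provided: no → false
  customer is a member: yes → true
  packaging opened: yes → true
  damaged in transit: no → false
  item category ∈ {jewelry, perishable}: apparel is not in the set → false
Combine:
[1.1] exactly-one(false, false) = false
[1.2] exactly-one(true, false) = true
[1.3.2] true OR false = true
[1.3] false OR true = true
[1] false AND true AND true = false
[2.1.1.1.1] true OR false OR true = true
[2.1.1.1] NOT true = false
[2.1.1] NOT false = true
[2.1] NOT true = false
[2.2.1] true OR false = true
[2.2.2] true OR false = true
[2.2] true → true = true
[2] false OR true = true
[root] false AND true = false
Overall: false → refused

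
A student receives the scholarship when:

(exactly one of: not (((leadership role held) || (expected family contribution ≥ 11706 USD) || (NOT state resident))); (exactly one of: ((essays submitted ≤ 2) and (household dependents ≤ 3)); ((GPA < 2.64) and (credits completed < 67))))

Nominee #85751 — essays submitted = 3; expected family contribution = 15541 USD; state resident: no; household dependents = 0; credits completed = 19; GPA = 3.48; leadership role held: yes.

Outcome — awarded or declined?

Atomic conditions:
  leadership role held: yes → true
  expected family contribution ≥ 11706 USD: 15541 ≥ 11706 is true
  NOT state resident: no → true
  essays submitted ≤ 2: 3 ≤ 2 is false
  household dependents ≤ 3: 0 ≤ 3 is true
  GPA < 2.64: 3.48 < 2.64 is false
  credits completed < 67: 19 < 67 is true
Combine:
[1.1] true OR true OR true = true
[1] NOT true = false
[2.1] false AND true = false
[2.2] false AND true = false
[2] exactly-one(false, false) = false
[root] exactly-one(false, false) = false
Overall: false → declined

Declined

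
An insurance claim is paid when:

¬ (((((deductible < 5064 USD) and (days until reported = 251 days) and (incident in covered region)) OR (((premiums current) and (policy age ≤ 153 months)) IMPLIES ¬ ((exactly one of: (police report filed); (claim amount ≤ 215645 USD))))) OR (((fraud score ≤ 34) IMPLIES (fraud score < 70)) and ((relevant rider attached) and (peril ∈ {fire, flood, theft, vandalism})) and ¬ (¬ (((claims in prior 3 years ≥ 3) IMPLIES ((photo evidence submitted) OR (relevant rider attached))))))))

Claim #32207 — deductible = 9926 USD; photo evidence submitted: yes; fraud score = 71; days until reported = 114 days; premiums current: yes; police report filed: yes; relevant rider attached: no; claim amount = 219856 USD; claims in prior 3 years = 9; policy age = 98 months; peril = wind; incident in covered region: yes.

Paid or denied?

Atomic conditions:
  deductible < 5064 USD: 9926 < 5064 is false
  days until reported = 251 days: 114 == 251 is false
  incident in covered region: yes → true
  premiums current: yes → true
  policy age ≤ 153 months: 98 ≤ 153 is true
  police report filed: yes → true
  claim amount ≤ 215645 USD: 219856 ≤ 215645 is false
  fraud score ≤ 34: 71 ≤ 34 is false
  fraud score < 70: 71 < 70 is false
  relevant rider attached: no → false
  peril ∈ {fire, flood, theft, vandalism}: wind is not in the set → false
  claims in prior 3 years ≥ 3: 9 ≥ 3 is true
  photo evidence submitted: yes → true
Combine:
[1.1.1] false AND false AND true = false
[1.1.2.1] true AND true = true
[1.1.2.2.1] exactly-one(true, false) = true
[1.1.2.2] NOT true = false
[1.1.2] true → false = false
[1.1] false OR false = false
[1.2.1] false → false (antecedent false ⇒ implication holds) = true
[1.2.2] false AND false = false
[1.2.3.1.1.2] true OR false = true
[1.2.3.1.1] true → true = true
[1.2.3.1] NOT true = false
[1.2.3] NOT false = true
[1.2] true AND false AND true = false
[1] false OR false = false
[root] NOT false = true
Overall: true → paid

Paid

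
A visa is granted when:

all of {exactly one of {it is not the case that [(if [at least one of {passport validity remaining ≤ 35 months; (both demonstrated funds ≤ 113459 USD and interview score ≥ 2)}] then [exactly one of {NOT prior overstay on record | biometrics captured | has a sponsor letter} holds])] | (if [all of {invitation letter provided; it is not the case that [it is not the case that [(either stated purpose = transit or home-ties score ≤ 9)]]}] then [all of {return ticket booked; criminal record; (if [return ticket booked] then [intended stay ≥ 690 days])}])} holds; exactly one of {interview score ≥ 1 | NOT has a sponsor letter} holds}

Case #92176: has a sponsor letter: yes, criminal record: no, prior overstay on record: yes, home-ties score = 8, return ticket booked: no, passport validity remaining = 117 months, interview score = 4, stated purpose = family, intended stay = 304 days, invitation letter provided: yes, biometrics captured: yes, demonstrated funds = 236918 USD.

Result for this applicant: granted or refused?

Atomic conditions:
  passport validity remaining ≤ 35 months: 117 ≤ 35 is false
  demonstrated funds ≤ 113459 USD: 236918 ≤ 113459 is false
  interview score ≥ 2: 4 ≥ 2 is true
  NOT prior overstay on record: yes → false
  biometrics captured: yes → true
  has a sponsor letter: yes → true
  invitation letter provided: yes → true
  stated purpose = transit: family == transit is false
  home-ties score ≤ 9: 8 ≤ 9 is true
  return ticket booked: no → false
  criminal record: no → false
  intended stay ≥ 690 days: 304 ≥ 690 is false
  interview score ≥ 1: 4 ≥ 1 is true
  NOT has a sponsor letter: yes → false
Combine:
[1.1.1.1.2] false AND true = false
[1.1.1.1] false OR false = false
[1.1.1.2] exactly-one(false, true, true) = false
[1.1.1] false → false (antecedent false ⇒ implication holds) = true
[1.1] NOT true = false
[1.2.1.2.1.1] false OR true = true
[1.2.1.2.1] NOT true = false
[1.2.1.2] NOT false = true
[1.2.1] true AND true = true
[1.2.2.3] false → false (antecedent false ⇒ implication holds) = true
[1.2.2] false AND false AND true = false
[1.2] true → false = false
[1] exactly-one(false, false) = false
[2] exactly-one(true, false) = true
[root] false AND true = false
Overall: false → refused

Refused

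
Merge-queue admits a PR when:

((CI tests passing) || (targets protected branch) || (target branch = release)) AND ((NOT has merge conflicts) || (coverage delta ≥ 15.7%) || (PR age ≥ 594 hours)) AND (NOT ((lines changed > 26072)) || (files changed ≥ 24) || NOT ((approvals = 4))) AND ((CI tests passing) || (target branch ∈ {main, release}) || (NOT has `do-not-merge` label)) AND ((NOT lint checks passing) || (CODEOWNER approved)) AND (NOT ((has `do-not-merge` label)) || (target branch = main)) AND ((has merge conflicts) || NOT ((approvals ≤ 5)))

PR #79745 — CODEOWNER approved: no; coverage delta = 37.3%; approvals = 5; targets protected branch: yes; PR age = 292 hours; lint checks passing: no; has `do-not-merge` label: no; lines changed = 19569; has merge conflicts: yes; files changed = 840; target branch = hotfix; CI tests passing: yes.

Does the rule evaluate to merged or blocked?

Atomic conditions:
  CI tests passing: yes → true
  targets protected branch: yes → true
  target branch = release: hotfix == release is false
  NOT has merge conflicts: yes → false
  coverage delta ≥ 15.7%: 37.3 ≥ 15.7 is true
  PR age ≥ 594 hours: 292 ≥ 594 is false
  lines changed > 26072: 19569 > 26072 is false
  files changed ≥ 24: 840 ≥ 24 is true
  approvals = 4: 5 == 4 is false
  target branch ∈ {main, release}: hotfix is not in the set → false
  NOT has `do-not-merge` label: no → true
  NOT lint checks passing: no → true
  CODEOWNER approved: no → false
  has `do-not-merge` label: no → false
  target branch = main: hotfix == main is false
  has merge conflicts: yes → true
  approvals ≤ 5: 5 ≤ 5 is true
Combine:
[1] true OR true OR false = true
[2] false OR true OR false = true
[3.1] NOT false = true
[3.3] NOT false = true
[3] true OR true OR true = true
[4] true OR false OR true = true
[5] true OR false = true
[6.1] NOT false = true
[6] true OR false = true
[7.2] NOT true = false
[7] true OR false = true
[root] true AND true AND true AND true AND true AND true AND true = true
Overall: true → merged

Merged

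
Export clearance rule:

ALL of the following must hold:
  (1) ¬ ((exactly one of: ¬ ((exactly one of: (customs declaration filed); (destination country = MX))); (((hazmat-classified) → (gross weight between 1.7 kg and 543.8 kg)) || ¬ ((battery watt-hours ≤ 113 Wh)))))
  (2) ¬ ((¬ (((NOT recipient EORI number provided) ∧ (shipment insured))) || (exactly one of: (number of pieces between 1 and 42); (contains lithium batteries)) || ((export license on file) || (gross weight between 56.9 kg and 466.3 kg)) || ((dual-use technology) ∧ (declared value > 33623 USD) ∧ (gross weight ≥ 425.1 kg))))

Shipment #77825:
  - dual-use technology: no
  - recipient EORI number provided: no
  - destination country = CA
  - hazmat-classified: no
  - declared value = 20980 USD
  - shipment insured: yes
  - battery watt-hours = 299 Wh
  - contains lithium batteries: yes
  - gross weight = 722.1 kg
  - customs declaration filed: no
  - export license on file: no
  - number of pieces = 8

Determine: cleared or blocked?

Cleared

Atomic conditions:
  customs declaration filed: no → false
  destination country = MX: CA == MX is false
  hazmat-classified: no → false
  gross weight between 1.7 kg and 543.8 kg: 722.1 in [1.7, 543.8] is false
  battery watt-hours ≤ 113 Wh: 299 ≤ 113 is false
  NOT recipient EORI number provided: no → true
  shipment insured: yes → true
  number of pieces between 1 and 42: 8 in [1, 42] is true
  contains lithium batteries: yes → true
  export license on file: no → false
  gross weight between 56.9 kg and 466.3 kg: 722.1 in [56.9, 466.3] is false
  dual-use technology: no → false
  declared value > 33623 USD: 20980 > 33623 is false
  gross weight ≥ 425.1 kg: 722.1 ≥ 425.1 is true
Combine:
[1.1.1.1] exactly-one(false, false) = false
[1.1.1] NOT false = true
[1.1.2.1] false → false (antecedent false ⇒ implication holds) = true
[1.1.2.2] NOT false = true
[1.1.2] true OR true = true
[1.1] exactly-one(true, true) = false
[1] NOT false = true
[2.1.1.1] true AND true = true
[2.1.1] NOT true = false
[2.1.2] exactly-one(true, true) = false
[2.1.3] false OR false = false
[2.1.4] false AND false AND true = false
[2.1] false OR false OR false OR false = false
[2] NOT false = true
[root] true AND true = true
Overall: true → cleared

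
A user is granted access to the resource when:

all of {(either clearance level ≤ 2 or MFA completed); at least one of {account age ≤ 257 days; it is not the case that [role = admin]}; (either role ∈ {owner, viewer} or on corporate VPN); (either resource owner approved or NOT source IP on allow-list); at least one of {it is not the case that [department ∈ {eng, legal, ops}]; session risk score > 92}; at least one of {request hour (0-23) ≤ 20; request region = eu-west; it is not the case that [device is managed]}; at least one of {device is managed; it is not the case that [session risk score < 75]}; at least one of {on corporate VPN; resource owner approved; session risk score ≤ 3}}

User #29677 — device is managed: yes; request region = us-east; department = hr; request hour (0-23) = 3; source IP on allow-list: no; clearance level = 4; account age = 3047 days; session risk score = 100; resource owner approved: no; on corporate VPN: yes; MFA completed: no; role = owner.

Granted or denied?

Denied

Atomic conditions:
  clearance level ≤ 2: 4 ≤ 2 is false
  MFA completed: no → false
  account age ≤ 257 days: 3047 ≤ 257 is false
  role = admin: owner == admin is false
  role ∈ {owner, viewer}: owner is in the set → true
  on corporate VPN: yes → true
  resource owner approved: no → false
  NOT source IP on allow-list: no → true
  department ∈ {eng, legal, ops}: hr is not in the set → false
  session risk score > 92: 100 > 92 is true
  request hour (0-23) ≤ 20: 3 ≤ 20 is true
  request region = eu-west: us-east == eu-west is false
  device is managed: yes → true
  session risk score < 75: 100 < 75 is false
  session risk score ≤ 3: 100 ≤ 3 is false
Combine:
[1] false OR false = false
[2.2] NOT false = true
[2] false OR true = true
[3] true OR true = true
[4] false OR true = true
[5.1] NOT false = true
[5] true OR true = true
[6.3] NOT true = false
[6] true OR false OR false = true
[7.2] NOT false = true
[7] true OR true = true
[8] true OR false OR false = true
[root] false AND true AND true AND true AND true AND true AND true AND true = false
Overall: false → denied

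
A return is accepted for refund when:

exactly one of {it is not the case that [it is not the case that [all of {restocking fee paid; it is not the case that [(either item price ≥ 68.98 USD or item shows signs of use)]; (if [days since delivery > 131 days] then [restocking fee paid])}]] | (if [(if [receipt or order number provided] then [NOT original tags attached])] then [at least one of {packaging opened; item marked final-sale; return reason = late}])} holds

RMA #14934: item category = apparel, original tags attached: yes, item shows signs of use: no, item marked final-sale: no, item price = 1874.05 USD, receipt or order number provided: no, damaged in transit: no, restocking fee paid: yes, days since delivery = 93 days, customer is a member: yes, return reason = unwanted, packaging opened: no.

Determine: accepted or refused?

Refused

Atomic conditions:
  restocking fee paid: yes → true
  item price ≥ 68.98 USD: 1874.05 ≥ 68.98 is true
  item shows signs of use: no → false
  days since delivery > 131 days: 93 > 131 is false
  receipt or order number provided: no → false
  NOT original tags attached: yes → false
  packaging opened: no → false
  item marked final-sale: no → false
  return reason = late: unwanted == late is false
Combine:
[1.1.1.2.1] true OR false = true
[1.1.1.2] NOT true = false
[1.1.1.3] false → true (antecedent false ⇒ implication holds) = true
[1.1.1] true AND false AND true = false
[1.1] NOT false = true
[1] NOT true = false
[2.1] false → false (antecedent false ⇒ implication holds) = true
[2.2] false OR false OR false = false
[2] true → false = false
[root] exactly-one(false, false) = false
Overall: false → refused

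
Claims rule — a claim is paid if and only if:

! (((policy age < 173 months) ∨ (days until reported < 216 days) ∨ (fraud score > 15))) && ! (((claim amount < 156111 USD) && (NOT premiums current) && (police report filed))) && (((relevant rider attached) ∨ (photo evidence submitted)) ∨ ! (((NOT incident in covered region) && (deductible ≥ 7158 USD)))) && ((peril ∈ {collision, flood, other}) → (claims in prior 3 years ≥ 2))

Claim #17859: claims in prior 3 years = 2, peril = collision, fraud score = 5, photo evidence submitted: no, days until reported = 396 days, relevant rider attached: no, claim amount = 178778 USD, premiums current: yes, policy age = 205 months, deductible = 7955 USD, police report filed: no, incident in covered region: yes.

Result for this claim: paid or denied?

Atomic conditions:
  policy age < 173 months: 205 < 173 is false
  days until reported < 216 days: 396 < 216 is false
  fraud score > 15: 5 > 15 is false
  claim amount < 156111 USD: 178778 < 156111 is false
  NOT premiums current: yes → false
  police report filed: no → false
  relevant rider attached: no → false
  photo evidence submitted: no → false
  NOT incident in covered region: yes → false
  deductible ≥ 7158 USD: 7955 ≥ 7158 is true
  peril ∈ {collision, flood, other}: collision is in the set → true
  claims in prior 3 years ≥ 2: 2 ≥ 2 is true
Combine:
[1.1] false OR false OR false = false
[1] NOT false = true
[2.1] false AND false AND false = false
[2] NOT false = true
[3.1] false OR false = false
[3.2.1] false AND true = false
[3.2] NOT false = true
[3] false OR true = true
[4] true → true = true
[root] true AND true AND true AND true = true
Overall: true → paid

Paid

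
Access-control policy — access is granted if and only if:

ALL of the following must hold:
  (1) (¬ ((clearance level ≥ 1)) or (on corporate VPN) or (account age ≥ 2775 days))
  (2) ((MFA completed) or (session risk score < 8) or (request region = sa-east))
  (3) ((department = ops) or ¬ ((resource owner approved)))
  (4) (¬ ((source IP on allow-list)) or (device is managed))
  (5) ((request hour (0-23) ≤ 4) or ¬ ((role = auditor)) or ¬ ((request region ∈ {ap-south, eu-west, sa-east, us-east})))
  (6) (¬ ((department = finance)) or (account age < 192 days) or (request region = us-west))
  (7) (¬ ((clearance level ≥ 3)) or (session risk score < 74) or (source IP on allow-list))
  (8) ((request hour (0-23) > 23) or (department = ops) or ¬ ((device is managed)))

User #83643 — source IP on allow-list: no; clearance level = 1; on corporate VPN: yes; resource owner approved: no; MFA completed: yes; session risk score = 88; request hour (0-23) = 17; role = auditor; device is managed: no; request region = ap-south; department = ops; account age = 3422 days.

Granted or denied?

Denied

Atomic conditions:
  clearance level ≥ 1: 1 ≥ 1 is true
  on corporate VPN: yes → true
  account age ≥ 2775 days: 3422 ≥ 2775 is true
  MFA completed: yes → true
  session risk score < 8: 88 < 8 is false
  request region = sa-east: ap-south == sa-east is false
  department = ops: ops == ops is true
  resource owner approved: no → false
  source IP on allow-list: no → false
  device is managed: no → false
  request hour (0-23) ≤ 4: 17 ≤ 4 is false
  role = auditor: auditor == auditor is true
  request region ∈ {ap-south, eu-west, sa-east, us-east}: ap-south is in the set → true
  department = finance: ops == finance is false
  account age < 192 days: 3422 < 192 is false
  request region = us-west: ap-south == us-west is false
  clearance level ≥ 3: 1 ≥ 3 is false
  session risk score < 74: 88 < 74 is false
  request hour (0-23) > 23: 17 > 23 is false
Combine:
[1.1] NOT true = false
[1] false OR true OR true = true
[2] true OR false OR false = true
[3.2] NOT false = true
[3] true OR true = true
[4.1] NOT false = true
[4] true OR false = true
[5.2] NOT true = false
[5.3] NOT true = false
[5] false OR false OR false = false
[6.1] NOT false = true
[6] true OR false OR false = true
[7.1] NOT false = true
[7] true OR false OR false = true
[8.3] NOT false = true
[8] false OR true OR true = true
[root] true AND true AND true AND true AND false AND true AND true AND true = false
Overall: false → denied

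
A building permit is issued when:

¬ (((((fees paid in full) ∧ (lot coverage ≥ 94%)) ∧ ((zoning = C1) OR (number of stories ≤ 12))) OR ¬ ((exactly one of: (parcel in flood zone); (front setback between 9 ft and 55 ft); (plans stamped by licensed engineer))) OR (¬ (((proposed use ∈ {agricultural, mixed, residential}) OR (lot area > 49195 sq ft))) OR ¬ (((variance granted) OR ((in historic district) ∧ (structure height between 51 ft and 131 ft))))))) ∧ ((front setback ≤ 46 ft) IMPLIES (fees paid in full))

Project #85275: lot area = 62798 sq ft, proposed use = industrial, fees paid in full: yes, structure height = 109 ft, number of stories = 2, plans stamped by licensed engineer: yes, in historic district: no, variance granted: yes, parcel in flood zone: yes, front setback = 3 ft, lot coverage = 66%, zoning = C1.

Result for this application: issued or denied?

Atomic conditions:
  fees paid in full: yes → true
  lot coverage ≥ 94%: 66 ≥ 94 is false
  zoning = C1: C1 == C1 is true
  number of stories ≤ 12: 2 ≤ 12 is true
  parcel in flood zone: yes → true
  front setback between 9 ft and 55 ft: 3 in [9, 55] is false
  plans stamped by licensed engineer: yes → true
  proposed use ∈ {agricultural, mixed, residential}: industrial is not in the set → false
  lot area > 49195 sq ft: 62798 > 49195 is true
  variance granted: yes → true
  in historic district: no → false
  structure height between 51 ft and 131 ft: 109 in [51, 131] is true
  front setback ≤ 46 ft: 3 ≤ 46 is true
Combine:
[1.1.1.1] true AND false = false
[1.1.1.2] true OR true = true
[1.1.1] false AND true = false
[1.1.2.1] exactly-one(true, false, true) = false
[1.1.2] NOT false = true
[1.1.3.1.1] false OR true = true
[1.1.3.1] NOT true = false
[1.1.3.2.1.2] false AND true = false
[1.1.3.2.1] true OR false = true
[1.1.3.2] NOT true = false
[1.1.3] false OR false = false
[1.1] false OR true OR false = true
[1] NOT true = false
[2] true → true = true
[root] false AND true = false
Overall: false → denied

Denied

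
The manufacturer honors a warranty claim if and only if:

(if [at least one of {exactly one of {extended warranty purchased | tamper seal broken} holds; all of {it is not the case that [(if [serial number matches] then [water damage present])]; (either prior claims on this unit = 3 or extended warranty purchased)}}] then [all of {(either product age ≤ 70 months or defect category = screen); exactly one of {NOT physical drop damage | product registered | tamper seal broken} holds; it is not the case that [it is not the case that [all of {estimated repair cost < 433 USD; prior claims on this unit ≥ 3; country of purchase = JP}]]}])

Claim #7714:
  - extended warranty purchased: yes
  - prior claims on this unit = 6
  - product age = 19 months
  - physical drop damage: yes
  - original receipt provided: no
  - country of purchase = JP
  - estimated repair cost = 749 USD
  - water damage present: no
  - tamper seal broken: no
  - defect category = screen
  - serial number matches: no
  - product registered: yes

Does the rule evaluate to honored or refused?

Atomic conditions:
  extended warranty purchased: yes → true
  tamper seal broken: no → false
  serial number matches: no → false
  water damage present: no → false
  prior claims on this unit = 3: 6 == 3 is false
  product age ≤ 70 months: 19 ≤ 70 is true
  defect category = screen: screen == screen is true
  NOT physical drop damage: yes → false
  product registered: yes → true
  estimated repair cost < 433 USD: 749 < 433 is false
  prior claims on this unit ≥ 3: 6 ≥ 3 is true
  country of purchase = JP: JP == JP is true
Combine:
[1.1] exactly-one(true, false) = true
[1.2.1.1] false → false (antecedent false ⇒ implication holds) = true
[1.2.1] NOT true = false
[1.2.2] false OR true = true
[1.2] false AND true = false
[1] true OR false = true
[2.1] true OR true = true
[2.2] exactly-one(false, true, false) = true
[2.3.1.1] false AND true AND true = false
[2.3.1] NOT false = true
[2.3] NOT true = false
[2] true AND true AND false = false
[root] true → false = false
Overall: false → refused

Refused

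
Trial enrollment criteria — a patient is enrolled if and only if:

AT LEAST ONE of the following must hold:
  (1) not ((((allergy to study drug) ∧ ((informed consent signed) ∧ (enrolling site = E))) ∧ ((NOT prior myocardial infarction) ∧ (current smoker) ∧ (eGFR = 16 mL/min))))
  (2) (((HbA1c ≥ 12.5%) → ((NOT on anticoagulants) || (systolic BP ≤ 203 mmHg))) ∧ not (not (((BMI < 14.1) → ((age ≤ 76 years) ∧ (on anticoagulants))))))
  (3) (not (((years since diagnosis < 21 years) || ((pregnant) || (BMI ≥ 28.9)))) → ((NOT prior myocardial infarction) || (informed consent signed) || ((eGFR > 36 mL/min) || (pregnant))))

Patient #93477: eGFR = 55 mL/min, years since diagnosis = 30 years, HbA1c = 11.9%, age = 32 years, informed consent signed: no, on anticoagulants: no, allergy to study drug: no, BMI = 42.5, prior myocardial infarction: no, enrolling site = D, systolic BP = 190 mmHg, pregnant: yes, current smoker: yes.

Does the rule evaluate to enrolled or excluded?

Atomic conditions:
  allergy to study drug: no → false
  informed consent signed: no → false
  enrolling site = E: D == E is false
  NOT prior myocardial infarction: no → true
  current smoker: yes → true
  eGFR = 16 mL/min: 55 == 16 is false
  HbA1c ≥ 12.5%: 11.9 ≥ 12.5 is false
  NOT on anticoagulants: no → true
  systolic BP ≤ 203 mmHg: 190 ≤ 203 is true
  BMI < 14.1: 42.5 < 14.1 is false
  age ≤ 76 years: 32 ≤ 76 is true
  on anticoagulants: no → false
  years since diagnosis < 21 years: 30 < 21 is false
  pregnant: yes → true
  BMI ≥ 28.9: 42.5 ≥ 28.9 is true
  eGFR > 36 mL/min: 55 > 36 is true
Combine:
[1.1.1.2] false AND false = false
[1.1.1] false AND false = false
[1.1.2] true AND true AND false = false
[1.1] false AND false = false
[1] NOT false = true
[2.1.2] true OR true = true
[2.1] false → true (antecedent false ⇒ implication holds) = true
[2.2.1.1.2] true AND false = false
[2.2.1.1] false → false (antecedent false ⇒ implication holds) = true
[2.2.1] NOT true = false
[2.2] NOT false = true
[2] true AND true = true
[3.1.1.2] true OR true = true
[3.1.1] false OR true = true
[3.1] NOT true = false
[3.2.3] true OR true = true
[3.2] true OR false OR true = true
[3] false → true (antecedent false ⇒ implication holds) = true
[root] true OR true OR true = true
Overall: true → enrolled

Enrolled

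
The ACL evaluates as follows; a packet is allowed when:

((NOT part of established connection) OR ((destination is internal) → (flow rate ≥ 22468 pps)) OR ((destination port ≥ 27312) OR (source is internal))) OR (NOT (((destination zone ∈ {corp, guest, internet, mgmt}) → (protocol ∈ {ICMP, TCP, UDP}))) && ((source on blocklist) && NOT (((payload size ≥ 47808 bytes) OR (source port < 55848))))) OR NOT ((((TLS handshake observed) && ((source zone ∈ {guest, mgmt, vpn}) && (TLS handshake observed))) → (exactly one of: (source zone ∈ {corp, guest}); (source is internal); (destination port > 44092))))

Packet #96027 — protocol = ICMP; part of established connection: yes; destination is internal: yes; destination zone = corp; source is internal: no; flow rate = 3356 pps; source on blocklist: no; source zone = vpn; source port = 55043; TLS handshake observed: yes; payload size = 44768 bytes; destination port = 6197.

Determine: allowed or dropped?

Allowed

Atomic conditions:
  NOT part of established connection: yes → false
  destination is internal: yes → true
  flow rate ≥ 22468 pps: 3356 ≥ 22468 is false
  destination port ≥ 27312: 6197 ≥ 27312 is false
  source is internal: no → false
  destination zone ∈ {corp, guest, internet, mgmt}: corp is in the set → true
  protocol ∈ {ICMP, TCP, UDP}: ICMP is in the set → true
  source on blocklist: no → false
  payload size ≥ 47808 bytes: 44768 ≥ 47808 is false
  source port < 55848: 55043 < 55848 is true
  TLS handshake observed: yes → true
  source zone ∈ {guest, mgmt, vpn}: vpn is in the set → true
  source zone ∈ {corp, guest}: vpn is not in the set → false
  destination port > 44092: 6197 > 44092 is false
Combine:
[1.2] true → false = false
[1.3] false OR false = false
[1] false OR false OR false = false
[2.1.1] true → true = true
[2.1] NOT true = false
[2.2.2.1] false OR true = true
[2.2.2] NOT true = false
[2.2] false AND false = false
[2] false AND false = false
[3.1.1.2] true AND true = true
[3.1.1] true AND true = true
[3.1.2] exactly-one(false, false, false) = false
[3.1] true → false = false
[3] NOT false = true
[root] false OR false OR true = true
Overall: true → allowed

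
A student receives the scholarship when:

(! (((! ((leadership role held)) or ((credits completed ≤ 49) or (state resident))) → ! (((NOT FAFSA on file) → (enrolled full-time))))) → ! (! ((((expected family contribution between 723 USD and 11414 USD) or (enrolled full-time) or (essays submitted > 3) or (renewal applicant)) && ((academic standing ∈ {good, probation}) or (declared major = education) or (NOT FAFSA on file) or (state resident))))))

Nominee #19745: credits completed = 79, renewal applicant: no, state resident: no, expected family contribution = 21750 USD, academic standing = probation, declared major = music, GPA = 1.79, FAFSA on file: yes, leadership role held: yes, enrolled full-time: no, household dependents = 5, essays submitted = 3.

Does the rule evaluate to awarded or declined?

Atomic conditions:
  leadership role held: yes → true
  credits completed ≤ 49: 79 ≤ 49 is false
  state resident: no → false
  NOT FAFSA on file: yes → false
  enrolled full-time: no → false
  expected family contribution between 723 USD and 11414 USD: 21750 in [723, 11414] is false
  essays submitted > 3: 3 > 3 is false
  renewal applicant: no → false
  academic standing ∈ {good, probation}: probation is in the set → true
  declared major = education: music == education is false
Combine:
[1.1.1.1] NOT true = false
[1.1.1.2] false OR false = false
[1.1.1] false OR false = false
[1.1.2.1] false → false (antecedent false ⇒ implication holds) = true
[1.1.2] NOT true = false
[1.1] false → false (antecedent false ⇒ implication holds) = true
[1] NOT true = false
[2.1.1.1] false OR false OR false OR false = false
[2.1.1.2] true OR false OR false OR false = true
[2.1.1] false AND true = false
[2.1] NOT false = true
[2] NOT true = false
[root] false → false (antecedent false ⇒ implication holds) = true
Overall: true → awarded

Awarded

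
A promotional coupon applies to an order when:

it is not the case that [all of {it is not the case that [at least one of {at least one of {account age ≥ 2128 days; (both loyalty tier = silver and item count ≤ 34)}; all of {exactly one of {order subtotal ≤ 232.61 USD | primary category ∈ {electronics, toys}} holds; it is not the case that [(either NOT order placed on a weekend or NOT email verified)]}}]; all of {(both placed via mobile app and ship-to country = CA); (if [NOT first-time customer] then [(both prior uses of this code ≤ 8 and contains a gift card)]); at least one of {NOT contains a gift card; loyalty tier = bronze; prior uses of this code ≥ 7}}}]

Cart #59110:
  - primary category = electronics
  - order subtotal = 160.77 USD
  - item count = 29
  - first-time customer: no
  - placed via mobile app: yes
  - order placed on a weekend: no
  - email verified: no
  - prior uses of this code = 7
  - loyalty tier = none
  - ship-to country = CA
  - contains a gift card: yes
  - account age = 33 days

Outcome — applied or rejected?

Atomic conditions:
  account age ≥ 2128 days: 33 ≥ 2128 is false
  loyalty tier = silver: none == silver is false
  item count ≤ 34: 29 ≤ 34 is true
  order subtotal ≤ 232.61 USD: 160.77 ≤ 232.61 is true
  primary category ∈ {electronics, toys}: electronics is in the set → true
  NOT order placed on a weekend: no → true
  NOT email verified: no → true
  placed via mobile app: yes → true
  ship-to country = CA: CA == CA is true
  NOT first-time customer: no → true
  prior uses of this code ≤ 8: 7 ≤ 8 is true
  contains a gift card: yes → true
  NOT contains a gift card: yes → false
  loyalty tier = bronze: none == bronze is false
  prior uses of this code ≥ 7: 7 ≥ 7 is true
Combine:
[1.1.1.1.2] false AND true = false
[1.1.1.1] false OR false = false
[1.1.1.2.1] exactly-one(true, true) = false
[1.1.1.2.2.1] true OR true = true
[1.1.1.2.2] NOT true = false
[1.1.1.2] false AND false = false
[1.1.1] false OR false = false
[1.1] NOT false = true
[1.2.1] true AND true = true
[1.2.2.2] true AND true = true
[1.2.2] true → true = true
[1.2.3] false OR false OR true = true
[1.2] true AND true AND true = true
[1] true AND true = true
[root] NOT true = false
Overall: false → rejected

Rejected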